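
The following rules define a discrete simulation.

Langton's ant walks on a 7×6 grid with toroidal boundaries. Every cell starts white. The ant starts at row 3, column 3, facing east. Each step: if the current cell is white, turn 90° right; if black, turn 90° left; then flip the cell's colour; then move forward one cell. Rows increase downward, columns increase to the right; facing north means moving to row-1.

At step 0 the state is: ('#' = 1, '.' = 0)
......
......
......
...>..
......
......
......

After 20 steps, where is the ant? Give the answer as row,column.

k=0  ......
......
......
...>..
......
......
......
k=1  ......
......
......
...#..
...v..
......
......
k=2  ......
......
......
...#..
..<#..
......
......
k=3  ......
......
......
..^#..
..##..
......
......
k=4  ......
......
......
..#>..
..##..
......
......
k=5  ......
......
...^..
..#...
..##..
......
......
k=6  ......
......
...#>.
..#...
..##..
......
......
k=7  ......
......
...##.
..#.v.
..##..
......
......
k=8  ......
......
...##.
..#<#.
..##..
......
......
k=9  ......
......
...^#.
..###.
..##..
......
......
k=10  ......
......
..<.#.
..###.
..##..
......
......
k=11  ......
..^...
..#.#.
..###.
..##..
......
......
k=12  ......
..#>..
..#.#.
..###.
..##..
......
......
k=13  ......
..##..
..#v#.
..###.
..##..
......
......
k=14  ......
..##..
..<##.
..###.
..##..
......
......
k=15  ......
..##..
...##.
..v##.
..##..
......
......
k=16  ......
..##..
...##.
...>#.
..##..
......
......
k=17  ......
..##..
...^#.
....#.
..##..
......
......
k=18  ......
..##..
..<.#.
....#.
..##..
......
......
k=19  ......
..^#..
..#.#.
....#.
..##..
......
......
k=20  ......
.<.#..
..#.#.
....#.
..##..
......
......

1,1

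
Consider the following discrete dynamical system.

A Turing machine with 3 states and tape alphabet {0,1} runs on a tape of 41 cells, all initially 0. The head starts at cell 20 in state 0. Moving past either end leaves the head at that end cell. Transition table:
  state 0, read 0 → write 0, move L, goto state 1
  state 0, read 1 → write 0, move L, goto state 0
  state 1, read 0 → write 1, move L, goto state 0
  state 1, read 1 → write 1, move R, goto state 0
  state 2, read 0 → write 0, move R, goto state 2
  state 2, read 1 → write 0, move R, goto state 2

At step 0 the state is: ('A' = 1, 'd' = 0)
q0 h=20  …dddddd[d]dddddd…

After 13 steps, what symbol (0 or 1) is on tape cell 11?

step 0: q0 h=20  …dddddd[d]dddddd…
step 1: q1 h=19  …dddddd[d]dddddd…
step 2: q0 h=18  …dddddd[d]Addddd…
step 3: q1 h=17  …dddddd[d]dAdddd…
step 4: q0 h=16  …dddddd[d]AdAddd…
step 5: q1 h=15  …dddddd[d]dAdAdd…
step 6: q0 h=14  …dddddd[d]AdAdAd…
step 7: q1 h=13  …dddddd[d]dAdAdA…
step 8: q0 h=12  …dddddd[d]AdAdAd…
step 9: q1 h=11  …dddddd[d]dAdAdA…
step 10: q0 h=10  …dddddd[d]AdAdAd…
step 11: q1 h= 9  …dddddd[d]dAdAdA…
step 12: q0 h= 8  …dddddd[d]AdAdAd…
step 13: q1 h= 7  …dddddd[d]dAdAdA…

1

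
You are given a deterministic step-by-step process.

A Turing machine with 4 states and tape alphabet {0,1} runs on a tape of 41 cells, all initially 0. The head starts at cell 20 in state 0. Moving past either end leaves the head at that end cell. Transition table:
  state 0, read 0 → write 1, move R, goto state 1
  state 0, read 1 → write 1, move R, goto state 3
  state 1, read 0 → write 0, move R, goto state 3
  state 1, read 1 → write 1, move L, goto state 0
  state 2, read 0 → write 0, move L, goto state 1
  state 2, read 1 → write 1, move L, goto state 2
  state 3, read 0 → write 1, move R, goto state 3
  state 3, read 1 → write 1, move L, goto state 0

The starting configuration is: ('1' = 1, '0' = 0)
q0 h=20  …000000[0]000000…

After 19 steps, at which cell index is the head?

39

k=0  q0 h=20  …000000[0]000000…
k=1  q1 h=21  …000001[0]000000…
k=2  q3 h=22  …000010[0]000000…
k=3  q3 h=23  …000101[0]000000…
k=4  q3 h=24  …001011[0]000000…
k=5  q3 h=25  …010111[0]000000…
k=6  q3 h=26  …101111[0]000000…
k=7  q3 h=27  …011111[0]000000…
k=8  q3 h=28  …111111[0]000000…
k=9  q3 h=29  …111111[0]000000…
k=10  q3 h=30  …111111[0]000000…
k=11  q3 h=31  …111111[0]000000…
k=12  q3 h=32  …111111[0]000000…
k=13  q3 h=33  …111111[0]000000…
k=14  q3 h=34  …111111[0]000000|
k=15  q3 h=35  …111111[0]00000|
k=16  q3 h=36  …111111[0]0000|
k=17  q3 h=37  …111111[0]000|
k=18  q3 h=38  …111111[0]00|
k=19  q3 h=39  …111111[0]0|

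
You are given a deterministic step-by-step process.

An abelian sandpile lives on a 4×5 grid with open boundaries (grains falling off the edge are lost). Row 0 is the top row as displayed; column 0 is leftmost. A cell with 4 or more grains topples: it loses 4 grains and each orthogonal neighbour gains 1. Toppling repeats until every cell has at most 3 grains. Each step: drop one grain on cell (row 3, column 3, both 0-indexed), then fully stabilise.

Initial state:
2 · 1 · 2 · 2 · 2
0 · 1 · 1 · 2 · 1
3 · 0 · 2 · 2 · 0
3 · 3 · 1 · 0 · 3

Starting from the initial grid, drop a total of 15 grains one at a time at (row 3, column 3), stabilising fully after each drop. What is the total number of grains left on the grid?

[0] 2 · 1 · 2 · 2 · 2
0 · 1 · 1 · 2 · 1
3 · 0 · 2 · 2 · 0
3 · 3 · 1 · 0 · 3
[1] 2 · 1 · 2 · 2 · 2
0 · 1 · 1 · 2 · 1
3 · 0 · 2 · 2 · 0
3 · 3 · 1 · 1 · 3
[2] 2 · 1 · 2 · 2 · 2
0 · 1 · 1 · 2 · 1
3 · 0 · 2 · 2 · 0
3 · 3 · 1 · 2 · 3
[3] 2 · 1 · 2 · 2 · 2
0 · 1 · 1 · 2 · 1
3 · 0 · 2 · 2 · 0
3 · 3 · 1 · 3 · 3
[4] 2 · 1 · 2 · 2 · 2
0 · 1 · 1 · 2 · 1
3 · 0 · 2 · 3 · 1
3 · 3 · 2 · 1 · 0
[5] 2 · 1 · 2 · 2 · 2
0 · 1 · 1 · 2 · 1
3 · 0 · 2 · 3 · 1
3 · 3 · 2 · 2 · 0
[6] 2 · 1 · 2 · 2 · 2
0 · 1 · 1 · 2 · 1
3 · 0 · 2 · 3 · 1
3 · 3 · 2 · 3 · 0
[7] 2 · 1 · 2 · 2 · 2
0 · 1 · 1 · 3 · 1
3 · 0 · 3 · 0 · 2
3 · 3 · 3 · 1 · 1
[8] 2 · 1 · 2 · 2 · 2
0 · 1 · 1 · 3 · 1
3 · 0 · 3 · 0 · 2
3 · 3 · 3 · 2 · 1
[9] 2 · 1 · 2 · 2 · 2
0 · 1 · 1 · 3 · 1
3 · 0 · 3 · 0 · 2
3 · 3 · 3 · 3 · 1
[10] 2 · 1 · 2 · 2 · 2
1 · 1 · 2 · 3 · 1
0 · 3 · 0 · 2 · 2
1 · 1 · 2 · 1 · 2
[11] 2 · 1 · 2 · 2 · 2
1 · 1 · 2 · 3 · 1
0 · 3 · 0 · 2 · 2
1 · 1 · 2 · 2 · 2
[12] 2 · 1 · 2 · 2 · 2
1 · 1 · 2 · 3 · 1
0 · 3 · 0 · 2 · 2
1 · 1 · 2 · 3 · 2
[13] 2 · 1 · 2 · 2 · 2
1 · 1 · 2 · 3 · 1
0 · 3 · 0 · 3 · 2
1 · 1 · 3 · 0 · 3
[14] 2 · 1 · 2 · 2 · 2
1 · 1 · 2 · 3 · 1
0 · 3 · 0 · 3 · 2
1 · 1 · 3 · 1 · 3
[15] 2 · 1 · 2 · 2 · 2
1 · 1 · 2 · 3 · 1
0 · 3 · 0 · 3 · 2
1 · 1 · 3 · 2 · 3

35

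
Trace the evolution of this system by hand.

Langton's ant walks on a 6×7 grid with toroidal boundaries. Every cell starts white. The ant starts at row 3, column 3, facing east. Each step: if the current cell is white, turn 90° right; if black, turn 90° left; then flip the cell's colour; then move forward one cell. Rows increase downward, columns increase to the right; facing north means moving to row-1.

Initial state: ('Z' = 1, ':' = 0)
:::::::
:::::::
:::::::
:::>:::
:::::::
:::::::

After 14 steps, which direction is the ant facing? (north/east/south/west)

[0] :::::::
:::::::
:::::::
:::>:::
:::::::
:::::::
[1] :::::::
:::::::
:::::::
:::Z:::
:::v:::
:::::::
[2] :::::::
:::::::
:::::::
:::Z:::
::<Z:::
:::::::
[3] :::::::
:::::::
:::::::
::^Z:::
::ZZ:::
:::::::
[4] :::::::
:::::::
:::::::
::Z>:::
::ZZ:::
:::::::
[5] :::::::
:::::::
:::^:::
::Z::::
::ZZ:::
:::::::
[6] :::::::
:::::::
:::Z>::
::Z::::
::ZZ:::
:::::::
[7] :::::::
:::::::
:::ZZ::
::Z:v::
::ZZ:::
:::::::
[8] :::::::
:::::::
:::ZZ::
::Z<Z::
::ZZ:::
:::::::
[9] :::::::
:::::::
:::^Z::
::ZZZ::
::ZZ:::
:::::::
[10] :::::::
:::::::
::<:Z::
::ZZZ::
::ZZ:::
:::::::
[11] :::::::
::^::::
::Z:Z::
::ZZZ::
::ZZ:::
:::::::
[12] :::::::
::Z>:::
::Z:Z::
::ZZZ::
::ZZ:::
:::::::
[13] :::::::
::ZZ:::
::ZvZ::
::ZZZ::
::ZZ:::
:::::::
[14] :::::::
::ZZ:::
::<ZZ::
::ZZZ::
::ZZ:::
:::::::

west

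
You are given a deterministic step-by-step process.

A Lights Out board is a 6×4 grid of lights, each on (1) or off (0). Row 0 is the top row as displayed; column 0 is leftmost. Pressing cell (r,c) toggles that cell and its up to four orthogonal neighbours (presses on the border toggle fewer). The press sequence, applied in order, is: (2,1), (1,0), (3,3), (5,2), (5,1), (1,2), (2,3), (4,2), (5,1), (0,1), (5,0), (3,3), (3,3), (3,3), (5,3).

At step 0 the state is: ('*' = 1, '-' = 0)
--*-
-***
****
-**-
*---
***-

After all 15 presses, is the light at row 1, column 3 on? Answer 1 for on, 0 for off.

0) --*-
-***
****
-**-
*---
***-
1) --*-
--**
---*
--*-
*---
***-
2) *-*-
****
*--*
--*-
*---
***-
3) *-*-
****
*---
---*
*--*
***-
4) *-*-
****
*---
---*
*-**
*--*
5) *-*-
****
*---
---*
****
-***
6) *---
*---
*-*-
---*
****
-***
7) *---
*--*
*--*
----
****
-***
8) *---
*--*
*--*
--*-
*---
-*-*
9) *---
*--*
*--*
--*-
**--
*-**
10) -**-
**-*
*--*
--*-
**--
*-**
11) -**-
**-*
*--*
--*-
-*--
-***
12) -**-
**-*
*---
---*
-*-*
-***
13) -**-
**-*
*--*
--*-
-*--
-***
14) -**-
**-*
*---
---*
-*-*
-***
15) -**-
**-*
*---
---*
-*--
-*--

1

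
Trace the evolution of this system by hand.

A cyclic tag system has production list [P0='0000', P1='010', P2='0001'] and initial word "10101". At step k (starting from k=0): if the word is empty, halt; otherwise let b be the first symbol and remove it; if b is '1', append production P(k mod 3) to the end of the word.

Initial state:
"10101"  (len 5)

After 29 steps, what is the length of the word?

gen 0: "10101"  (len 5)
gen 1: "01010000"  (len 8)
gen 2: "1010000"  (len 7)
gen 3: "0100000001"  (len 10)
gen 4: "100000001"  (len 9)
gen 5: "00000001010"  (len 11)
gen 6: "0000001010"  (len 10)
gen 7: "000001010"  (len 9)
gen 8: "00001010"  (len 8)
gen 9: "0001010"  (len 7)
gen 10: "001010"  (len 6)
gen 11: "01010"  (len 5)
gen 12: "1010"  (len 4)
gen 13: "0100000"  (len 7)
gen 14: "100000"  (len 6)
gen 15: "000000001"  (len 9)
gen 16: "00000001"  (len 8)
gen 17: "0000001"  (len 7)
gen 18: "000001"  (len 6)
gen 19: "00001"  (len 5)
gen 20: "0001"  (len 4)
gen 21: "001"  (len 3)
gen 22: "01"  (len 2)
gen 23: "1"  (len 1)
gen 24: "0001"  (len 4)
gen 25: "001"  (len 3)
gen 26: "01"  (len 2)
gen 27: "1"  (len 1)
gen 28: "0000"  (len 4)
gen 29: "000"  (len 3)

3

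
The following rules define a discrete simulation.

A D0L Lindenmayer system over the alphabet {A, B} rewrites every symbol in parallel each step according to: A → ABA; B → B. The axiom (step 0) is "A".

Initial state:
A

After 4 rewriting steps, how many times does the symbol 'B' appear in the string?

15

0) A
1) ABA
2) ABABABA
3) ABABABABABABABA
4) ABABABABABABABABABABABABABABABA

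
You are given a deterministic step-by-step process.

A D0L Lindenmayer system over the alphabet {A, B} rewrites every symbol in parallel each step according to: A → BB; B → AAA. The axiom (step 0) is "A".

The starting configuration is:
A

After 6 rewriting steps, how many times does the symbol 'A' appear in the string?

t=0: A
t=1: BB
t=2: AAAAAA
t=3: BBBBBBBBBBBB
t=4: AAAAAAAAAAAAAAAAAAAAAAAAAAAAAAAAAAAA
t=5: BBBBBBBBBBBBBBBBBBBBBBBBBBBBBBBBBBBBBBBBBBBBBBBBBBBBBBBBBBBBBBBBBBBBBBBB
t=6: AAAAAAAAAAAAAAAAAAAAAAAAAAAAAAAAAAAAAAAAAAAAAAAAAAAAAAAAAA…AAAAAAAAAAAAAAAAAAAAAAAAAAAAAAAAAAAAAAAAAAAAAAAAAAAAAAAAAA  (len 216)

216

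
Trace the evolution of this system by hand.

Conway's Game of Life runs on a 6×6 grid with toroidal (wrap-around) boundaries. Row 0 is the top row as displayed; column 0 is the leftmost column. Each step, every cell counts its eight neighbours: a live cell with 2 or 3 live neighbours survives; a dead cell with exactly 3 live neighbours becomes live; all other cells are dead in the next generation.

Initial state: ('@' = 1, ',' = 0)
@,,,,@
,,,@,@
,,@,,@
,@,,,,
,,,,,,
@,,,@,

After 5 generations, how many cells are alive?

2

t=0: @,,,,@
,,,@,@
,,@,,@
,@,,,,
,,,,,,
@,,,@,
t=1: @,,,,,
,,,,,@
@,@,@,
,,,,,,
,,,,,,
@,,,,,
t=2: @,,,,@
@@,,,@
,,,,,@
,,,,,,
,,,,,,
,,,,,,
t=3: ,@,,,@
,@,,@,
,,,,,@
,,,,,,
,,,,,,
,,,,,,
t=4: @,,,,,
,,,,@@
,,,,,,
,,,,,,
,,,,,,
,,,,,,
t=5: ,,,,,@
,,,,,@
,,,,,,
,,,,,,
,,,,,,
,,,,,,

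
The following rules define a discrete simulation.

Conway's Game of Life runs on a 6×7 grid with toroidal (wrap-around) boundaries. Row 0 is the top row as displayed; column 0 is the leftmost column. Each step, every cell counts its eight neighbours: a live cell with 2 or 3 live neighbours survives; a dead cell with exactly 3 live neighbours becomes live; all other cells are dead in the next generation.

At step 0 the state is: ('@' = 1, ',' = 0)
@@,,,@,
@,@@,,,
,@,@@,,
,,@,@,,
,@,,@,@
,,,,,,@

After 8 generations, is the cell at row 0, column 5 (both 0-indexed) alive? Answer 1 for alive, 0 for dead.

0

t=0: @@,,,@,
@,@@,,,
,@,@@,,
,,@,@,,
,@,,@,@
,,,,,,@
t=1: @@@,,,,
@,,@,,@
,@,,@,,
@@@,@,,
@,,@,,,
,@,,,,@
t=2: ,,@,,,,
,,,@,,@
,,,,@@@
@,@,@,,
,,,@,,@
,,,,,,@
t=3: ,,,,,,,
,,,@@,@
@,,,@,@
@,,,@,,
@,,@,@@
,,,,,,,
t=4: ,,,,,,,
@,,@@,@
@,,,@,@
,@,@@,,
@,,,@@@
,,,,,,@
t=5: @,,,,@@
@,,@@,@
,@@,,,@
,@,@,,,
@,,@@,@
@,,,,,@
t=6: ,@,,@,,
,,@@@,,
,@,,@@@
,@,@@@@
,@@@@@@
,@,,@,,
t=7: ,@,,@@,
@@@,,,,
,@,,,,@
,@,,,,,
,@,,,,@
,@,,,,,
t=8: ,,,,,,,
,,@,,@@
,,,,,,,
,@@,,,,
,@@,,,,
,@@,,@,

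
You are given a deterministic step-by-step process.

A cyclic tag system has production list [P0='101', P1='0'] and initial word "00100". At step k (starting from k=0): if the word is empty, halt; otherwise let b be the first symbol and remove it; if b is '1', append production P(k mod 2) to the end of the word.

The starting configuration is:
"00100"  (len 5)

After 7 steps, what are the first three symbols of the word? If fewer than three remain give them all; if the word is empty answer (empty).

10

0) "00100"  (len 5)
1) "0100"  (len 4)
2) "100"  (len 3)
3) "00101"  (len 5)
4) "0101"  (len 4)
5) "101"  (len 3)
6) "010"  (len 3)
7) "10"  (len 2)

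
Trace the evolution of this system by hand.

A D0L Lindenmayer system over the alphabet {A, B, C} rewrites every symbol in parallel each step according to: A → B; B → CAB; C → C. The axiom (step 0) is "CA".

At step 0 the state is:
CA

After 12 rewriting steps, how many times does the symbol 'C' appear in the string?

233

t=0: CA
t=1: CB
t=2: CCAB
t=3: CCBCAB
t=4: CCCABCBCAB
t=5: CCCBCABCCABCBCAB
t=6: CCCCABCBCABCCBCABCCABCBCAB
t=7: CCCCBCABCCABCBCABCCCABCBCABCCBCABCCABCBCAB
t=8: CCCCCABCBCABCCBCABCCABCBCABCCCBCABCCABCBCABCCCABCBCABCCBCABCCABCBCAB
t=9: CCCCCBCABCCABCBCABCCCABCBCABCCBCABCCABCBCABCCCCABCBCABCCBCABCCABCBCABCCCBCABCCABCBCABCCCABCBCABCCBCABCCABCBCAB
t=10: CCCCCCABCBCABCCBCABCCABCBCABCCCBCABCCABCBCABCCCABCBCABCCBC…ABCCBCABCCABCBCABCCCBCABCCABCBCABCCCABCBCABCCBCABCCABCBCAB  (len 178)
t=11: CCCCCCBCABCCABCBCABCCCABCBCABCCBCABCCABCBCABCCCCABCBCABCCB…ABCCBCABCCABCBCABCCCBCABCCABCBCABCCCABCBCABCCBCABCCABCBCAB  (len 288)
t=12: CCCCCCCABCBCABCCBCABCCABCBCABCCCBCABCCABCBCABCCCABCBCABCCB…ABCCBCABCCABCBCABCCCBCABCCABCBCABCCCABCBCABCCBCABCCABCBCAB  (len 466)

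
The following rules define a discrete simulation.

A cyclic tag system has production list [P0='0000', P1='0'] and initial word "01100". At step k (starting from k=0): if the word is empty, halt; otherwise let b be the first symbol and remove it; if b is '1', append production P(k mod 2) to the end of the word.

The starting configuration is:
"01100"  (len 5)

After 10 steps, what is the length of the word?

gen 0: "01100"  (len 5)
gen 1: "1100"  (len 4)
gen 2: "1000"  (len 4)
gen 3: "0000000"  (len 7)
gen 4: "000000"  (len 6)
gen 5: "00000"  (len 5)
gen 6: "0000"  (len 4)
gen 7: "000"  (len 3)
gen 8: "00"  (len 2)
gen 9: "0"  (len 1)
gen 10: (halted — word empty)

0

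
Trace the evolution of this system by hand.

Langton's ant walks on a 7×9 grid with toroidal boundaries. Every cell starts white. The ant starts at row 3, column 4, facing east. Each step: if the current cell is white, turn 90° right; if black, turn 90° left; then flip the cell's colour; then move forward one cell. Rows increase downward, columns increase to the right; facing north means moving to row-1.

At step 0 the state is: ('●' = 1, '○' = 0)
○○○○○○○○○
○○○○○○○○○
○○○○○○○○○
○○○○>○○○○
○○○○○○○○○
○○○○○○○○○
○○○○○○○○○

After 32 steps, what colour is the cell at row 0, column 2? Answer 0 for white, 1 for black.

0) ○○○○○○○○○
○○○○○○○○○
○○○○○○○○○
○○○○>○○○○
○○○○○○○○○
○○○○○○○○○
○○○○○○○○○
1) ○○○○○○○○○
○○○○○○○○○
○○○○○○○○○
○○○○●○○○○
○○○○v○○○○
○○○○○○○○○
○○○○○○○○○
2) ○○○○○○○○○
○○○○○○○○○
○○○○○○○○○
○○○○●○○○○
○○○<●○○○○
○○○○○○○○○
○○○○○○○○○
3) ○○○○○○○○○
○○○○○○○○○
○○○○○○○○○
○○○^●○○○○
○○○●●○○○○
○○○○○○○○○
○○○○○○○○○
4) ○○○○○○○○○
○○○○○○○○○
○○○○○○○○○
○○○●>○○○○
○○○●●○○○○
○○○○○○○○○
○○○○○○○○○
5) ○○○○○○○○○
○○○○○○○○○
○○○○^○○○○
○○○●○○○○○
○○○●●○○○○
○○○○○○○○○
○○○○○○○○○
6) ○○○○○○○○○
○○○○○○○○○
○○○○●>○○○
○○○●○○○○○
○○○●●○○○○
○○○○○○○○○
○○○○○○○○○
7) ○○○○○○○○○
○○○○○○○○○
○○○○●●○○○
○○○●○v○○○
○○○●●○○○○
○○○○○○○○○
○○○○○○○○○
8) ○○○○○○○○○
○○○○○○○○○
○○○○●●○○○
○○○●<●○○○
○○○●●○○○○
○○○○○○○○○
○○○○○○○○○
9) ○○○○○○○○○
○○○○○○○○○
○○○○^●○○○
○○○●●●○○○
○○○●●○○○○
○○○○○○○○○
○○○○○○○○○
10) ○○○○○○○○○
○○○○○○○○○
○○○<○●○○○
○○○●●●○○○
○○○●●○○○○
○○○○○○○○○
○○○○○○○○○
11) ○○○○○○○○○
○○○^○○○○○
○○○●○●○○○
○○○●●●○○○
○○○●●○○○○
○○○○○○○○○
○○○○○○○○○
12) ○○○○○○○○○
○○○●>○○○○
○○○●○●○○○
○○○●●●○○○
○○○●●○○○○
○○○○○○○○○
○○○○○○○○○
13) ○○○○○○○○○
○○○●●○○○○
○○○●v●○○○
○○○●●●○○○
○○○●●○○○○
○○○○○○○○○
○○○○○○○○○
14) ○○○○○○○○○
○○○●●○○○○
○○○<●●○○○
○○○●●●○○○
○○○●●○○○○
○○○○○○○○○
○○○○○○○○○
15) ○○○○○○○○○
○○○●●○○○○
○○○○●●○○○
○○○v●●○○○
○○○●●○○○○
○○○○○○○○○
○○○○○○○○○
16) ○○○○○○○○○
○○○●●○○○○
○○○○●●○○○
○○○○>●○○○
○○○●●○○○○
○○○○○○○○○
○○○○○○○○○
17) ○○○○○○○○○
○○○●●○○○○
○○○○^●○○○
○○○○○●○○○
○○○●●○○○○
○○○○○○○○○
○○○○○○○○○
18) ○○○○○○○○○
○○○●●○○○○
○○○<○●○○○
○○○○○●○○○
○○○●●○○○○
○○○○○○○○○
○○○○○○○○○
19) ○○○○○○○○○
○○○^●○○○○
○○○●○●○○○
○○○○○●○○○
○○○●●○○○○
○○○○○○○○○
○○○○○○○○○
20) ○○○○○○○○○
○○<○●○○○○
○○○●○●○○○
○○○○○●○○○
○○○●●○○○○
○○○○○○○○○
○○○○○○○○○
21) ○○^○○○○○○
○○●○●○○○○
○○○●○●○○○
○○○○○●○○○
○○○●●○○○○
○○○○○○○○○
○○○○○○○○○
22) ○○●>○○○○○
○○●○●○○○○
○○○●○●○○○
○○○○○●○○○
○○○●●○○○○
○○○○○○○○○
○○○○○○○○○
23) ○○●●○○○○○
○○●v●○○○○
○○○●○●○○○
○○○○○●○○○
○○○●●○○○○
○○○○○○○○○
○○○○○○○○○
24) ○○●●○○○○○
○○<●●○○○○
○○○●○●○○○
○○○○○●○○○
○○○●●○○○○
○○○○○○○○○
○○○○○○○○○
25) ○○●●○○○○○
○○○●●○○○○
○○v●○●○○○
○○○○○●○○○
○○○●●○○○○
○○○○○○○○○
○○○○○○○○○
26) ○○●●○○○○○
○○○●●○○○○
○<●●○●○○○
○○○○○●○○○
○○○●●○○○○
○○○○○○○○○
○○○○○○○○○
27) ○○●●○○○○○
○^○●●○○○○
○●●●○●○○○
○○○○○●○○○
○○○●●○○○○
○○○○○○○○○
○○○○○○○○○
28) ○○●●○○○○○
○●>●●○○○○
○●●●○●○○○
○○○○○●○○○
○○○●●○○○○
○○○○○○○○○
○○○○○○○○○
29) ○○●●○○○○○
○●●●●○○○○
○●v●○●○○○
○○○○○●○○○
○○○●●○○○○
○○○○○○○○○
○○○○○○○○○
30) ○○●●○○○○○
○●●●●○○○○
○●○>○●○○○
○○○○○●○○○
○○○●●○○○○
○○○○○○○○○
○○○○○○○○○
31) ○○●●○○○○○
○●●^●○○○○
○●○○○●○○○
○○○○○●○○○
○○○●●○○○○
○○○○○○○○○
○○○○○○○○○
32) ○○●●○○○○○
○●<○●○○○○
○●○○○●○○○
○○○○○●○○○
○○○●●○○○○
○○○○○○○○○
○○○○○○○○○

1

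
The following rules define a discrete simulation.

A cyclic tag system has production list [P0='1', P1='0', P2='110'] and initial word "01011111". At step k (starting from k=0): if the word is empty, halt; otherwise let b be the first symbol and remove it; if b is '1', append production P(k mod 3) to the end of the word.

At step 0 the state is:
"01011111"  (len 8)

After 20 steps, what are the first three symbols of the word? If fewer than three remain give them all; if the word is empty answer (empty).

0) "01011111"  (len 8)
1) "1011111"  (len 7)
2) "0111110"  (len 7)
3) "111110"  (len 6)
4) "111101"  (len 6)
5) "111010"  (len 6)
6) "11010110"  (len 8)
7) "10101101"  (len 8)
8) "01011010"  (len 8)
9) "1011010"  (len 7)
10) "0110101"  (len 7)
11) "110101"  (len 6)
12) "10101110"  (len 8)
13) "01011101"  (len 8)
14) "1011101"  (len 7)
15) "011101110"  (len 9)
16) "11101110"  (len 8)
17) "11011100"  (len 8)
18) "1011100110"  (len 10)
19) "0111001101"  (len 10)
20) "111001101"  (len 9)

111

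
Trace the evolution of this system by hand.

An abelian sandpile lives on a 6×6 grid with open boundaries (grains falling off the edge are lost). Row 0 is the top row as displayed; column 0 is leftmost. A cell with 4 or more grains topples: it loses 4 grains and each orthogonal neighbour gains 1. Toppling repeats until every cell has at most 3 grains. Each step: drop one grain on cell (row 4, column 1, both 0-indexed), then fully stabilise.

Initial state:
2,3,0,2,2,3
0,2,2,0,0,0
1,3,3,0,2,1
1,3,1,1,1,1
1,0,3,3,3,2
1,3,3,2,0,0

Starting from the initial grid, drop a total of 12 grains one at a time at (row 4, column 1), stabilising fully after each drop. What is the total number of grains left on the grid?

gen 0: 2,3,0,2,2,3
0,2,2,0,0,0
1,3,3,0,2,1
1,3,1,1,1,1
1,0,3,3,3,2
1,3,3,2,0,0
gen 1: 2,3,0,2,2,3
0,2,2,0,0,0
1,3,3,0,2,1
1,3,1,1,1,1
1,1,3,3,3,2
1,3,3,2,0,0
gen 2: 2,3,0,2,2,3
0,2,2,0,0,0
1,3,3,0,2,1
1,3,1,1,1,1
1,2,3,3,3,2
1,3,3,2,0,0
gen 3: 2,3,0,2,2,3
0,2,2,0,0,0
1,3,3,0,2,1
1,3,1,1,1,1
1,3,3,3,3,2
1,3,3,2,0,0
gen 4: 2,3,0,2,2,3
0,3,3,0,0,0
2,1,1,1,2,1
2,2,0,3,2,1
2,3,3,2,0,3
2,1,2,0,2,0
gen 5: 2,3,0,2,2,3
0,3,3,0,0,0
2,1,1,1,2,1
2,3,1,3,2,1
3,1,0,3,0,3
2,2,3,0,2,0
gen 6: 2,3,0,2,2,3
0,3,3,0,0,0
2,1,1,1,2,1
2,3,1,3,2,1
3,2,0,3,0,3
2,2,3,0,2,0
gen 7: 2,3,0,2,2,3
0,3,3,0,0,0
2,1,1,1,2,1
2,3,1,3,2,1
3,3,0,3,0,3
2,2,3,0,2,0
gen 8: 2,3,0,2,2,3
0,3,3,0,0,0
3,2,1,1,2,1
0,1,2,3,2,1
1,2,1,3,0,3
3,3,3,0,2,0
gen 9: 2,3,0,2,2,3
0,3,3,0,0,0
3,2,1,1,2,1
0,1,2,3,2,1
1,3,1,3,0,3
3,3,3,0,2,0
gen 10: 2,3,0,2,2,3
0,3,3,0,0,0
3,2,1,1,2,1
0,2,2,3,2,1
3,1,3,3,0,3
0,2,0,1,2,0
gen 11: 2,3,0,2,2,3
0,3,3,0,0,0
3,2,1,1,2,1
0,2,2,3,2,1
3,2,3,3,0,3
0,2,0,1,2,0
gen 12: 2,3,0,2,2,3
0,3,3,0,0,0
3,2,1,1,2,1
0,2,2,3,2,1
3,3,3,3,0,3
0,2,0,1,2,0

58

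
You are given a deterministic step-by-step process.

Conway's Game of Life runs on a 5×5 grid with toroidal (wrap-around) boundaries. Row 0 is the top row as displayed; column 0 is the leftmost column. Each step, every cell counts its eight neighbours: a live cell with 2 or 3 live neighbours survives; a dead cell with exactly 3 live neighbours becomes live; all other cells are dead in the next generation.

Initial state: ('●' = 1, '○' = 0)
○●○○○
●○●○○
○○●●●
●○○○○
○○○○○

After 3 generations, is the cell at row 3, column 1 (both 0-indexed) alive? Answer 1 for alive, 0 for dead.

step 0: ○●○○○
●○●○○
○○●●●
●○○○○
○○○○○
step 1: ○●○○○
●○●○●
●○●●●
○○○●●
○○○○○
step 2: ●●○○○
○○●○○
○○●○○
●○●○○
○○○○○
step 3: ○●○○○
○○●○○
○○●●○
○●○○○
●○○○○

1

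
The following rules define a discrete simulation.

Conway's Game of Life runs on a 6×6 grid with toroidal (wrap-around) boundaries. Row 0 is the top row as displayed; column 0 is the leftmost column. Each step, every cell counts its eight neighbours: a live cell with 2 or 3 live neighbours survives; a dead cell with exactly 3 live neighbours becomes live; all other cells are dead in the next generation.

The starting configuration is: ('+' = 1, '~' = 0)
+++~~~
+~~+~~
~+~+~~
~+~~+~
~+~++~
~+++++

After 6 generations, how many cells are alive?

12

t=0: +++~~~
+~~+~~
~+~+~~
~+~~+~
~+~++~
~+++++
t=1: ~~~~~~
+~~+~~
++~++~
++~~+~
~+~~~~
~~~~~+
t=2: ~~~~~~
++++++
~~~++~
~~~++~
~+~~~+
~~~~~~
t=3: ++++++
+++~~+
++~~~~
~~++~+
~~~~+~
~~~~~~
t=4: ~~~++~
~~~~~~
~~~++~
++++++
~~~++~
+++~~~
t=5: ~+++~~
~~~~~~
++~~~~
++~~~~
~~~~~~
~++~~+
t=6: ++~+~~
+~~~~~
++~~~~
++~~~~
~~+~~~
++~+~~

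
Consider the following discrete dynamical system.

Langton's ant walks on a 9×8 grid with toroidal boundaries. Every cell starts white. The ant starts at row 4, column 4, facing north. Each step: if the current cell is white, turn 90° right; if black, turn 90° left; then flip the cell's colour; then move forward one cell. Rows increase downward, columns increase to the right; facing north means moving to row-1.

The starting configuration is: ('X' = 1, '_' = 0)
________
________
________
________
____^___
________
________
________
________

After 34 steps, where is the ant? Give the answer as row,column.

[0] ________
________
________
________
____^___
________
________
________
________
[1] ________
________
________
________
____X>__
________
________
________
________
[2] ________
________
________
________
____XX__
_____v__
________
________
________
[3] ________
________
________
________
____XX__
____<X__
________
________
________
[4] ________
________
________
________
____^X__
____XX__
________
________
________
[5] ________
________
________
________
___<_X__
____XX__
________
________
________
[6] ________
________
________
___^____
___X_X__
____XX__
________
________
________
[7] ________
________
________
___X>___
___X_X__
____XX__
________
________
________
[8] ________
________
________
___XX___
___XvX__
____XX__
________
________
________
[9] ________
________
________
___XX___
___<XX__
____XX__
________
________
________
[10] ________
________
________
___XX___
____XX__
___vXX__
________
________
________
[11] ________
________
________
___XX___
____XX__
__<XXX__
________
________
________
[12] ________
________
________
___XX___
__^_XX__
__XXXX__
________
________
________
[13] ________
________
________
___XX___
__X>XX__
__XXXX__
________
________
________
[14] ________
________
________
___XX___
__XXXX__
__XvXX__
________
________
________
[15] ________
________
________
___XX___
__XXXX__
__X_>X__
________
________
________
[16] ________
________
________
___XX___
__XX^X__
__X__X__
________
________
________
[17] ________
________
________
___XX___
__X<_X__
__X__X__
________
________
________
[18] ________
________
________
___XX___
__X__X__
__Xv_X__
________
________
________
[19] ________
________
________
___XX___
__X__X__
__<X_X__
________
________
________
[20] ________
________
________
___XX___
__X__X__
___X_X__
__v_____
________
________
[21] ________
________
________
___XX___
__X__X__
___X_X__
_<X_____
________
________
[22] ________
________
________
___XX___
__X__X__
_^_X_X__
_XX_____
________
________
[23] ________
________
________
___XX___
__X__X__
_X>X_X__
_XX_____
________
________
[24] ________
________
________
___XX___
__X__X__
_XXX_X__
_Xv_____
________
________
[25] ________
________
________
___XX___
__X__X__
_XXX_X__
_X_>____
________
________
[26] ________
________
________
___XX___
__X__X__
_XXX_X__
_X_X____
___v____
________
[27] ________
________
________
___XX___
__X__X__
_XXX_X__
_X_X____
__<X____
________
[28] ________
________
________
___XX___
__X__X__
_XXX_X__
_X^X____
__XX____
________
[29] ________
________
________
___XX___
__X__X__
_XXX_X__
_XX>____
__XX____
________
[30] ________
________
________
___XX___
__X__X__
_XX^_X__
_XX_____
__XX____
________
[31] ________
________
________
___XX___
__X__X__
_X<__X__
_XX_____
__XX____
________
[32] ________
________
________
___XX___
__X__X__
_X___X__
_Xv_____
__XX____
________
[33] ________
________
________
___XX___
__X__X__
_X___X__
_X_>____
__XX____
________
[34] ________
________
________
___XX___
__X__X__
_X___X__
_X_X____
__Xv____
________

7,3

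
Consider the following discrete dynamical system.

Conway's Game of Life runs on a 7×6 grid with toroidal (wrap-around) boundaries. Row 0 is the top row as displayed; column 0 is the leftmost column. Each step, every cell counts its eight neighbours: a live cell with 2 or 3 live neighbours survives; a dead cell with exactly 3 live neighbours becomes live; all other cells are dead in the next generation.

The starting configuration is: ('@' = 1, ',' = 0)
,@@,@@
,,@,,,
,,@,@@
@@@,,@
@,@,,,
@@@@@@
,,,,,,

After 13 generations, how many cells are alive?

t=0: ,@@,@@
,,@,,,
,,@,@@
@@@,,@
@,@,,,
@@@@@@
,,,,,,
t=1: ,@@@,,
@,@,,,
,,@,@@
,,@,@,
,,,,,,
@,@@@@
,,,,,,
t=2: ,@@@,,
@,,,@@
,,@,@@
,,,,@@
,@@,,,
,,,@@@
@,,,,@
t=3: ,@@@,,
@,,,,,
,,,,,,
@@@,@@
@,@,,,
,@@@@@
@@,,,@
t=4: ,,@,,@
,@@,,,
,,,,,,
@,@@,@
,,,,,,
,,,@@,
,,,,,@
t=5: @@@,,,
,@@,,,
@,,@,,
,,,,,,
,,@,,@
,,,,@,
,,,@,@
t=6: @,,@,,
,,,@,,
,@@,,,
,,,,,,
,,,,,,
,,,@@@
@@@@@@
t=7: @,,,,,
,@,@,,
,,@,,,
,,,,,,
,,,,@,
,@,,,,
,@,,,,
t=8: @@@,,,
,@@,,,
,,@,,,
,,,,,,
,,,,,,
,,,,,,
@@,,,,
t=9: ,,,,,,
@,,@,,
,@@,,,
,,,,,,
,,,,,,
,,,,,,
@,@,,,
t=10: ,@,,,,
,@@,,,
,@@,,,
,,,,,,
,,,,,,
,,,,,,
,,,,,,
t=11: ,@@,,,
@,,,,,
,@@,,,
,,,,,,
,,,,,,
,,,,,,
,,,,,,
t=12: ,@,,,,
@,,,,,
,@,,,,
,,,,,,
,,,,,,
,,,,,,
,,,,,,
t=13: ,,,,,,
@@,,,,
,,,,,,
,,,,,,
,,,,,,
,,,,,,
,,,,,,

2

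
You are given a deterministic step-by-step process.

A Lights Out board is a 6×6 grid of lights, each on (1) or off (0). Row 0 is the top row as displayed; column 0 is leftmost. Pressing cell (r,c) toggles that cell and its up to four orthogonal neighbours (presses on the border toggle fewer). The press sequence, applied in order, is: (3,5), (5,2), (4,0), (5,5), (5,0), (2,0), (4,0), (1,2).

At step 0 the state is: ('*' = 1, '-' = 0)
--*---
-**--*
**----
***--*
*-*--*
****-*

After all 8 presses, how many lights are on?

k=0  --*---
-**--*
**----
***--*
*-*--*
****-*
k=1  --*---
-**--*
**---*
***-*-
*-*---
****-*
k=2  --*---
-**--*
**---*
***-*-
*-----
*----*
k=3  --*---
-**--*
**---*
-**-*-
-*----
-----*
k=4  --*---
-**--*
**---*
-**-*-
-*---*
----*-
k=5  --*---
-**--*
**---*
-**-*-
**---*
**--*-
k=6  --*---
***--*
-----*
***-*-
**---*
**--*-
k=7  --*---
***--*
-----*
-**-*-
-----*
-*--*-
k=8  ------
*--*-*
--*--*
-**-*-
-----*
-*--*-

11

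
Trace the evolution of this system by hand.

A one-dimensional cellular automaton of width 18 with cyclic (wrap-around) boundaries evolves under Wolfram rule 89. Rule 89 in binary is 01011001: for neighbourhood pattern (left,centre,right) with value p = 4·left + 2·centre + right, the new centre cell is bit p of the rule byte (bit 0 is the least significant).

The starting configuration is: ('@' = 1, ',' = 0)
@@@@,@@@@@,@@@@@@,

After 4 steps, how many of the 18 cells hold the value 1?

7

0) @@@@,@@@@@,@@@@@@,
1) @,,@,@,,,@,@,,,,@,
2) ,@,,,,@@,,,,@@@,,,
3) ,,@@@,@@@@@,@,@@@@
4) @,@,@,@,,,@,,,@,,@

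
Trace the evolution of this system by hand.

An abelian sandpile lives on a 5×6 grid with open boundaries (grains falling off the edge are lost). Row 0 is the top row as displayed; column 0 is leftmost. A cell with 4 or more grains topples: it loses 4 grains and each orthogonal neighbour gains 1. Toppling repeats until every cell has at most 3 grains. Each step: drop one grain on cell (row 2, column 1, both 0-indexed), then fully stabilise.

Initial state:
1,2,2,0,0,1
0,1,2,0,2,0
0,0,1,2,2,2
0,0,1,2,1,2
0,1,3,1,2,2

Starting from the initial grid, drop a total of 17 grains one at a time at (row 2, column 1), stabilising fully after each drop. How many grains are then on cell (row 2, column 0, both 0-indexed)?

1

t=0: 1,2,2,0,0,1
0,1,2,0,2,0
0,0,1,2,2,2
0,0,1,2,1,2
0,1,3,1,2,2
t=1: 1,2,2,0,0,1
0,1,2,0,2,0
0,1,1,2,2,2
0,0,1,2,1,2
0,1,3,1,2,2
t=2: 1,2,2,0,0,1
0,1,2,0,2,0
0,2,1,2,2,2
0,0,1,2,1,2
0,1,3,1,2,2
t=3: 1,2,2,0,0,1
0,1,2,0,2,0
0,3,1,2,2,2
0,0,1,2,1,2
0,1,3,1,2,2
t=4: 1,2,2,0,0,1
0,2,2,0,2,0
1,0,2,2,2,2
0,1,1,2,1,2
0,1,3,1,2,2
t=5: 1,2,2,0,0,1
0,2,2,0,2,0
1,1,2,2,2,2
0,1,1,2,1,2
0,1,3,1,2,2
t=6: 1,2,2,0,0,1
0,2,2,0,2,0
1,2,2,2,2,2
0,1,1,2,1,2
0,1,3,1,2,2
t=7: 1,2,2,0,0,1
0,2,2,0,2,0
1,3,2,2,2,2
0,1,1,2,1,2
0,1,3,1,2,2
t=8: 1,2,2,0,0,1
0,3,2,0,2,0
2,0,3,2,2,2
0,2,1,2,1,2
0,1,3,1,2,2
t=9: 1,2,2,0,0,1
0,3,2,0,2,0
2,1,3,2,2,2
0,2,1,2,1,2
0,1,3,1,2,2
t=10: 1,2,2,0,0,1
0,3,2,0,2,0
2,2,3,2,2,2
0,2,1,2,1,2
0,1,3,1,2,2
t=11: 1,2,2,0,0,1
0,3,2,0,2,0
2,3,3,2,2,2
0,2,1,2,1,2
0,1,3,1,2,2
t=12: 1,3,3,0,0,1
1,1,0,1,2,0
3,2,1,3,2,2
0,3,2,2,1,2
0,1,3,1,2,2
t=13: 1,3,3,0,0,1
1,1,0,1,2,0
3,3,1,3,2,2
0,3,2,2,1,2
0,1,3,1,2,2
t=14: 1,3,3,0,0,1
2,2,0,1,2,0
0,2,2,3,2,2
2,0,3,2,1,2
0,2,3,1,2,2
t=15: 1,3,3,0,0,1
2,2,0,1,2,0
0,3,2,3,2,2
2,0,3,2,1,2
0,2,3,1,2,2
t=16: 1,3,3,0,0,1
2,3,0,1,2,0
1,0,3,3,2,2
2,1,3,2,1,2
0,2,3,1,2,2
t=17: 1,3,3,0,0,1
2,3,0,1,2,0
1,1,3,3,2,2
2,1,3,2,1,2
0,2,3,1,2,2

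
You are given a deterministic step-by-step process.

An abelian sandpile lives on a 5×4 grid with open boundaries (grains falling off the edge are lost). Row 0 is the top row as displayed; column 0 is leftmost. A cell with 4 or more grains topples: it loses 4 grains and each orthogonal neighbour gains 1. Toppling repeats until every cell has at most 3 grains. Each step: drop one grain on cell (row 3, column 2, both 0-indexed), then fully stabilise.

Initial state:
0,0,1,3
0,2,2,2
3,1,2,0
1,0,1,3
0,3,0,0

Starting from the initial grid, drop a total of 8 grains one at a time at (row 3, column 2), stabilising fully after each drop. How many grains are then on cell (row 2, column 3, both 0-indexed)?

2

k=0  0,0,1,3
0,2,2,2
3,1,2,0
1,0,1,3
0,3,0,0
k=1  0,0,1,3
0,2,2,2
3,1,2,0
1,0,2,3
0,3,0,0
k=2  0,0,1,3
0,2,2,2
3,1,2,0
1,0,3,3
0,3,0,0
k=3  0,0,1,3
0,2,2,2
3,1,3,1
1,1,1,0
0,3,1,1
k=4  0,0,1,3
0,2,2,2
3,1,3,1
1,1,2,0
0,3,1,1
k=5  0,0,1,3
0,2,2,2
3,1,3,1
1,1,3,0
0,3,1,1
k=6  0,0,1,3
0,2,3,2
3,2,0,2
1,2,1,1
0,3,2,1
k=7  0,0,1,3
0,2,3,2
3,2,0,2
1,2,2,1
0,3,2,1
k=8  0,0,1,3
0,2,3,2
3,2,0,2
1,2,3,1
0,3,2,1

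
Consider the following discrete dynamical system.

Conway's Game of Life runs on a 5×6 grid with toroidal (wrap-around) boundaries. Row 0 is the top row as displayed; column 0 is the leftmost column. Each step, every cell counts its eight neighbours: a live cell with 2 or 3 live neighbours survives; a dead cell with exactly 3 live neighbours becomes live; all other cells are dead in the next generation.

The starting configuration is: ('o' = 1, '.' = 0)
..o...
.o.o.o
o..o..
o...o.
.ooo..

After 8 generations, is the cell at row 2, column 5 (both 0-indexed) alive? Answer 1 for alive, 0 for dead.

0

step 0: ..o...
.o.o.o
o..o..
o...o.
.ooo..
step 1: o...o.
oo.oo.
oooo..
o...oo
.ooo..
step 2: o...o.
....o.
......
....oo
.ooo..
step 3: .oo.oo
.....o
....oo
..ooo.
oooo..
step 4: ....oo
...o..
.....o
o.....
o.....
step 5: ....oo
.....o
......
o....o
o.....
step 6: o...oo
....oo
o....o
o....o
o...o.
step 7: o..o..
......
......
.o..o.
.o..o.
step 8: ......
......
......
......
oooooo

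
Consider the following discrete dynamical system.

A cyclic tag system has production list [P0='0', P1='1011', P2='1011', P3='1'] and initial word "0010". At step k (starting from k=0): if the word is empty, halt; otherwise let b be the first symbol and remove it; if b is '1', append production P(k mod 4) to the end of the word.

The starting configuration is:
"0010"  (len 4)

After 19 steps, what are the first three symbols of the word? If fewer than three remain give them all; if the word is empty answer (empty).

t=0: "0010"  (len 4)
t=1: "010"  (len 3)
t=2: "10"  (len 2)
t=3: "01011"  (len 5)
t=4: "1011"  (len 4)
t=5: "0110"  (len 4)
t=6: "110"  (len 3)
t=7: "101011"  (len 6)
t=8: "010111"  (len 6)
t=9: "10111"  (len 5)
t=10: "01111011"  (len 8)
t=11: "1111011"  (len 7)
t=12: "1110111"  (len 7)
t=13: "1101110"  (len 7)
t=14: "1011101011"  (len 10)
t=15: "0111010111011"  (len 13)
t=16: "111010111011"  (len 12)
t=17: "110101110110"  (len 12)
t=18: "101011101101011"  (len 15)
t=19: "010111011010111011"  (len 18)

010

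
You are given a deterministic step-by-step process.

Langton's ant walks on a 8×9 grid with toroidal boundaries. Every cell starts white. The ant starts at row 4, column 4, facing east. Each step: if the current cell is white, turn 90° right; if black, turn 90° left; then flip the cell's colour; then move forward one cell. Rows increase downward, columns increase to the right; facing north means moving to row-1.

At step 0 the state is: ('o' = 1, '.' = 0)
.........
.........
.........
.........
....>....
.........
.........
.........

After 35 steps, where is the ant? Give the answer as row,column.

4,1

t=0: .........
.........
.........
.........
....>....
.........
.........
.........
t=1: .........
.........
.........
.........
....o....
....v....
.........
.........
t=2: .........
.........
.........
.........
....o....
...<o....
.........
.........
t=3: .........
.........
.........
.........
...^o....
...oo....
.........
.........
t=4: .........
.........
.........
.........
...o>....
...oo....
.........
.........
t=5: .........
.........
.........
....^....
...o.....
...oo....
.........
.........
t=6: .........
.........
.........
....o>...
...o.....
...oo....
.........
.........
t=7: .........
.........
.........
....oo...
...o.v...
...oo....
.........
.........
t=8: .........
.........
.........
....oo...
...o<o...
...oo....
.........
.........
t=9: .........
.........
.........
....^o...
...ooo...
...oo....
.........
.........
t=10: .........
.........
.........
...<.o...
...ooo...
...oo....
.........
.........
t=11: .........
.........
...^.....
...o.o...
...ooo...
...oo....
.........
.........
t=12: .........
.........
...o>....
...o.o...
...ooo...
...oo....
.........
.........
t=13: .........
.........
...oo....
...ovo...
...ooo...
...oo....
.........
.........
t=14: .........
.........
...oo....
...<oo...
...ooo...
...oo....
.........
.........
t=15: .........
.........
...oo....
....oo...
...voo...
...oo....
.........
.........
t=16: .........
.........
...oo....
....oo...
....>o...
...oo....
.........
.........
t=17: .........
.........
...oo....
....^o...
.....o...
...oo....
.........
.........
t=18: .........
.........
...oo....
...<.o...
.....o...
...oo....
.........
.........
t=19: .........
.........
...^o....
...o.o...
.....o...
...oo....
.........
.........
t=20: .........
.........
..<.o....
...o.o...
.....o...
...oo....
.........
.........
t=21: .........
..^......
..o.o....
...o.o...
.....o...
...oo....
.........
.........
t=22: .........
..o>.....
..o.o....
...o.o...
.....o...
...oo....
.........
.........
t=23: .........
..oo.....
..ovo....
...o.o...
.....o...
...oo....
.........
.........
t=24: .........
..oo.....
..<oo....
...o.o...
.....o...
...oo....
.........
.........
t=25: .........
..oo.....
...oo....
..vo.o...
.....o...
...oo....
.........
.........
t=26: .........
..oo.....
...oo....
.<oo.o...
.....o...
...oo....
.........
.........
t=27: .........
..oo.....
.^.oo....
.ooo.o...
.....o...
...oo....
.........
.........
t=28: .........
..oo.....
.o>oo....
.ooo.o...
.....o...
...oo....
.........
.........
t=29: .........
..oo.....
.oooo....
.ovo.o...
.....o...
...oo....
.........
.........
t=30: .........
..oo.....
.oooo....
.o.>.o...
.....o...
...oo....
.........
.........
t=31: .........
..oo.....
.oo^o....
.o...o...
.....o...
...oo....
.........
.........
t=32: .........
..oo.....
.o<.o....
.o...o...
.....o...
...oo....
.........
.........
t=33: .........
..oo.....
.o..o....
.ov..o...
.....o...
...oo....
.........
.........
t=34: .........
..oo.....
.o..o....
.<o..o...
.....o...
...oo....
.........
.........
t=35: .........
..oo.....
.o..o....
..o..o...
.v...o...
...oo....
.........
.........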